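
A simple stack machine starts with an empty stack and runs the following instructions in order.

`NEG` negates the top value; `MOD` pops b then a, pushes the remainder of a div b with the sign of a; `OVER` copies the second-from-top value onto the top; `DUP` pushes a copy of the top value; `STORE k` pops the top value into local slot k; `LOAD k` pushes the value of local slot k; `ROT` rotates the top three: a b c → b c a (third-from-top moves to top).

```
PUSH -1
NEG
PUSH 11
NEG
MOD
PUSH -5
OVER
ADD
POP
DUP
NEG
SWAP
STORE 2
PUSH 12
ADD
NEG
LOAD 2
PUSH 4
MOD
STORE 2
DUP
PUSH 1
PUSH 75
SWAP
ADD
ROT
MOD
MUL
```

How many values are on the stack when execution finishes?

PUSH -1 → [-1]
NEG     → [1]
PUSH 11 → [1, 11]
NEG     → [1, -11]
MOD     → [1]
PUSH -5 → [1, -5]
OVER    → [1, -5, 1]
ADD     → [1, -4]
POP     → [1]
DUP     → [1, 1]
NEG     → [1, -1]
SWAP    → [-1, 1]
STORE 2 → [-1]
PUSH 12 → [-1, 12]
ADD     → [11]
NEG     → [-11]
LOAD 2  → [-11, 1]
PUSH 4  → [-11, 1, 4]
MOD     → [-11, 1]
STORE 2 → [-11]
DUP     → [-11, -11]
PUSH 1  → [-11, -11, 1]
PUSH 75 → [-11, -11, 1, 75]
SWAP    → [-11, -11, 75, 1]
ADD     → [-11, -11, 76]
ROT     → [-11, 76, -11]
MOD     → [-11, 10]
MUL     → [-110]

1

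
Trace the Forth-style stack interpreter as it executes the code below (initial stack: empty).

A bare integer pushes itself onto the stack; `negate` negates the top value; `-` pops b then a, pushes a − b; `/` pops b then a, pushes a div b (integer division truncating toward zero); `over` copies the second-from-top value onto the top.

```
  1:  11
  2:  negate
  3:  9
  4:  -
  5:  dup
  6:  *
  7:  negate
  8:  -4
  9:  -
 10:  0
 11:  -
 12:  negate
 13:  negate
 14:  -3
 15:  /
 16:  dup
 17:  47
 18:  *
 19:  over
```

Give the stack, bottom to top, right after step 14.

[-396, -3]

11     : 11
negate : -11
9      : -11 9
-      : -20
dup    : -20 -20
*      : 400
negate : -400
-4     : -400 -4
-      : -396
0      : -396 0
-      : -396
negate : 396
negate : -396
-3     : -396 -3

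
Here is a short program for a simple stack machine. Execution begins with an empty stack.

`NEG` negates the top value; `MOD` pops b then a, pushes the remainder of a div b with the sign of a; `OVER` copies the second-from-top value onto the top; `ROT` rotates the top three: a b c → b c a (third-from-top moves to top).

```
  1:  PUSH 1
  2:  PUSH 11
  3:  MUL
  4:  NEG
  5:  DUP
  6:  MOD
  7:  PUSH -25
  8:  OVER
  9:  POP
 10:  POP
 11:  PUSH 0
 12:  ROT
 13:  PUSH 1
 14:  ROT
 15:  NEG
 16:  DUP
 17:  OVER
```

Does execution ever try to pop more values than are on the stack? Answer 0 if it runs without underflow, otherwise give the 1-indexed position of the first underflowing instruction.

PUSH 1    [1]
PUSH 11   [1, 11]
MUL       [11]
NEG       [-11]
DUP       [-11, -11]
MOD       [0]
PUSH -25  [0, -25]
OVER      [0, -25, 0]
POP       [0, -25]
POP       [0]
PUSH 0    [0, 0]
ROT  — needs 3 operands, stack has 2 → underflow

12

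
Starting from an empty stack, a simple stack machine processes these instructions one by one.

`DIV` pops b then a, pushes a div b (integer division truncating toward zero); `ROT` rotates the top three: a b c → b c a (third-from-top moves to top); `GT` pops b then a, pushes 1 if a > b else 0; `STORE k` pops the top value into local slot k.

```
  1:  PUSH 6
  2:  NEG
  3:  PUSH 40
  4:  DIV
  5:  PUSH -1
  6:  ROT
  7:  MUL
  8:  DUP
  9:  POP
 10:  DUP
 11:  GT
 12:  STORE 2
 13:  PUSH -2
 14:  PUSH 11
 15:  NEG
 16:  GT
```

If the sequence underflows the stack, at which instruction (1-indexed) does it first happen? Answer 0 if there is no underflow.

PUSH 6   6
NEG      -6
PUSH 40  -6 40
DIV      0
PUSH -1  0 -1
ROT  — needs 3 operands, stack has 2 → underflow

6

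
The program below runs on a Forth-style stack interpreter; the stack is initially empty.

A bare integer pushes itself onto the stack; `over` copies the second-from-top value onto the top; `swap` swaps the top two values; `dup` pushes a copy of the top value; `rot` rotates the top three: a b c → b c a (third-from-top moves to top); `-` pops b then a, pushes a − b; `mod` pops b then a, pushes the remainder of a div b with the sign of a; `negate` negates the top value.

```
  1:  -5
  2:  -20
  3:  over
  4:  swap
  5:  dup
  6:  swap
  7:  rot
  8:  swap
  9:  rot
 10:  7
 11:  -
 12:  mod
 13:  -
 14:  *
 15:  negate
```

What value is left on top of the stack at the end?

75

-5      [-5]
-20     [-5, -20]
over    [-5, -20, -5]
swap    [-5, -5, -20]
dup     [-5, -5, -20, -20]
swap    [-5, -5, -20, -20]
rot     [-5, -20, -20, -5]
swap    [-5, -20, -5, -20]
rot     [-5, -5, -20, -20]
7       [-5, -5, -20, -20, 7]
-       [-5, -5, -20, -27]
mod     [-5, -5, -20]
-       [-5, 15]
*       [-75]
negate  [75]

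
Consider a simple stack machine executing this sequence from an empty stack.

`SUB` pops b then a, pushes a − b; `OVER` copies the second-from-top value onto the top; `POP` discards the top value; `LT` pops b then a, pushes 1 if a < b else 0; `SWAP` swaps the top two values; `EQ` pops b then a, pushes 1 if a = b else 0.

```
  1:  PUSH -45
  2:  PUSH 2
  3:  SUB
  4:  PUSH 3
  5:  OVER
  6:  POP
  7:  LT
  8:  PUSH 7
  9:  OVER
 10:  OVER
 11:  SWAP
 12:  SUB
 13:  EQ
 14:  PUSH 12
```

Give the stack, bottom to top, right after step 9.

[1, 7, 1]

PUSH -45  -45
PUSH 2    -45 2
SUB       -47
PUSH 3    -47 3
OVER      -47 3 -47
POP       -47 3
LT        1
PUSH 7    1 7
OVER      1 7 1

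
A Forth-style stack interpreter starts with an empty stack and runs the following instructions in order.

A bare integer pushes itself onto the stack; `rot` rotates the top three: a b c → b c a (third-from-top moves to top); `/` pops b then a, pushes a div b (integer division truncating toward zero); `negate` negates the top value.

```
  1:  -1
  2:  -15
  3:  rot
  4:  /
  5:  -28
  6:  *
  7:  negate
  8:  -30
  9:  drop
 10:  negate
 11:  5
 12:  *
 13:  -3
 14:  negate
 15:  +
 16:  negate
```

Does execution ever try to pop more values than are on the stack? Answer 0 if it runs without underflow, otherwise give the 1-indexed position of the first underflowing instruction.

-1  : [-1]
-15 : [-1, -15]
rot  — needs 3 operands, stack has 2 → underflow

3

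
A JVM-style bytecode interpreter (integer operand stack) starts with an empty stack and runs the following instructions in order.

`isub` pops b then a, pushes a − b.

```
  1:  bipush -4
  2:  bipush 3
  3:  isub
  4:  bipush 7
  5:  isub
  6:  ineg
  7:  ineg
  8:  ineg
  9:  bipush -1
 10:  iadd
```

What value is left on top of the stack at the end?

13

bipush -4 -> [-4]
bipush 3  -> [-4, 3]
isub      -> [-7]
bipush 7  -> [-7, 7]
isub      -> [-14]
ineg      -> [14]
ineg      -> [-14]
ineg      -> [14]
bipush -1 -> [14, -1]
iadd      -> [13]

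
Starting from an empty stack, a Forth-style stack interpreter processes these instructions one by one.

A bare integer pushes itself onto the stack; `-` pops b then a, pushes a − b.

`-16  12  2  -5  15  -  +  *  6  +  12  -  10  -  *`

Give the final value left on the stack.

-16 -> [-16]
12  -> [-16, 12]
2   -> [-16, 12, 2]
-5  -> [-16, 12, 2, -5]
15  -> [-16, 12, 2, -5, 15]
-   -> [-16, 12, 2, -20]
+   -> [-16, 12, -18]
*   -> [-16, -216]
6   -> [-16, -216, 6]
+   -> [-16, -210]
12  -> [-16, -210, 12]
-   -> [-16, -222]
10  -> [-16, -222, 10]
-   -> [-16, -232]
*   -> [3712]

3712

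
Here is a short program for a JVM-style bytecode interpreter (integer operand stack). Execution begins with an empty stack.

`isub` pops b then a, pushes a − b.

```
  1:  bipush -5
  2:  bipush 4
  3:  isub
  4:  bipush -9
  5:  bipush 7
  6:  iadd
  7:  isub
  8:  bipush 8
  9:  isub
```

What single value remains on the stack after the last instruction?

bipush -5  -5
bipush 4   -5 4
isub       -9
bipush -9  -9 -9
bipush 7   -9 -9 7
iadd       -9 -2
isub       -7
bipush 8   -7 8
isub       -15

-15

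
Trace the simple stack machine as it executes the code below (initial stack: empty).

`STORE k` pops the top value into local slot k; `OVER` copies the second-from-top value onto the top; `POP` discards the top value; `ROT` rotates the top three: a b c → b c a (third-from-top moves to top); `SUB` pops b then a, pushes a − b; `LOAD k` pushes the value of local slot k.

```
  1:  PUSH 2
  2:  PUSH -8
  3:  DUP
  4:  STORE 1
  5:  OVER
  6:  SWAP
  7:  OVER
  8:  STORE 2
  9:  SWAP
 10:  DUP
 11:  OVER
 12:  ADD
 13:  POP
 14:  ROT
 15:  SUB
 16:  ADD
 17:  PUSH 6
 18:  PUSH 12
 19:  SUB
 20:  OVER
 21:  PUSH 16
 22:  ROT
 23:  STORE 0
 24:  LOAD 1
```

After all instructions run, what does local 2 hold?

PUSH 2  -> 2
PUSH -8 -> 2 -8
DUP     -> 2 -8 -8
STORE 1 -> 2 -8
OVER    -> 2 -8 2
SWAP    -> 2 2 -8
OVER    -> 2 2 -8 2
STORE 2 -> 2 2 -8
SWAP    -> 2 -8 2
DUP     -> 2 -8 2 2
OVER    -> 2 -8 2 2 2
ADD     -> 2 -8 2 4
POP     -> 2 -8 2
ROT     -> -8 2 2
SUB     -> -8 0
ADD     -> -8
PUSH 6  -> -8 6
PUSH 12 -> -8 6 12
SUB     -> -8 -6
OVER    -> -8 -6 -8
PUSH 16 -> -8 -6 -8 16
ROT     -> -8 -8 16 -6
STORE 0 -> -8 -8 16
LOAD 1  -> -8 -8 16 -8

2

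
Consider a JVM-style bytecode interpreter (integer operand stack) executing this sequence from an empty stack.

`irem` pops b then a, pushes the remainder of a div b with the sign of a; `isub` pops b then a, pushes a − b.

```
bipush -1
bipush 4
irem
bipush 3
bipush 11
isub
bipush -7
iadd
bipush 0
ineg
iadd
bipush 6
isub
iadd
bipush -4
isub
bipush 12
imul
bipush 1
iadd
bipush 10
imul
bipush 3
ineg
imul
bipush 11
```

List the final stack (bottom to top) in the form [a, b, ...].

[6450, 11]

bipush -1 → -1
bipush 4  → -1 4
irem      → -1
bipush 3  → -1 3
bipush 11 → -1 3 11
isub      → -1 -8
bipush -7 → -1 -8 -7
iadd      → -1 -15
bipush 0  → -1 -15 0
ineg      → -1 -15 0
iadd      → -1 -15
bipush 6  → -1 -15 6
isub      → -1 -21
iadd      → -22
bipush -4 → -22 -4
isub      → -18
bipush 12 → -18 12
imul      → -216
bipush 1  → -216 1
iadd      → -215
bipush 10 → -215 10
imul      → -2150
bipush 3  → -2150 3
ineg      → -2150 -3
imul      → 6450
bipush 11 → 6450 11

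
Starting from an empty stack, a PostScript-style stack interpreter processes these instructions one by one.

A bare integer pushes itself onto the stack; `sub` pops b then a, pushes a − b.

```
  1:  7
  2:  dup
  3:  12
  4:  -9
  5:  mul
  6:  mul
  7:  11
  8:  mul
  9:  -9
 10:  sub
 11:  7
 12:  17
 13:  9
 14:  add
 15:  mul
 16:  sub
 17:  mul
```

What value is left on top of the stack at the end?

-59423

7   : [7]
dup : [7, 7]
12  : [7, 7, 12]
-9  : [7, 7, 12, -9]
mul : [7, 7, -108]
mul : [7, -756]
11  : [7, -756, 11]
mul : [7, -8316]
-9  : [7, -8316, -9]
sub : [7, -8307]
7   : [7, -8307, 7]
17  : [7, -8307, 7, 17]
9   : [7, -8307, 7, 17, 9]
add : [7, -8307, 7, 26]
mul : [7, -8307, 182]
sub : [7, -8489]
mul : [-59423]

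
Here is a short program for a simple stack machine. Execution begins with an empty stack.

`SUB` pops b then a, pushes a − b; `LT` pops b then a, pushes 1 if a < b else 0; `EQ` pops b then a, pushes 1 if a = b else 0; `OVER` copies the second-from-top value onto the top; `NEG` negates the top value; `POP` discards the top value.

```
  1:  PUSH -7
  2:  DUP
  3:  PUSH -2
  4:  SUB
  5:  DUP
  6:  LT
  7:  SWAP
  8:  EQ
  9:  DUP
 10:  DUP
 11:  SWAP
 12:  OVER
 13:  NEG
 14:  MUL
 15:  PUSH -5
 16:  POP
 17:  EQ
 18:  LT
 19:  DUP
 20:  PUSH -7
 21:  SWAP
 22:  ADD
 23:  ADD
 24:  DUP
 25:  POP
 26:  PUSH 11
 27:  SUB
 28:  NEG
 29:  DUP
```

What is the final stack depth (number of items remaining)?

PUSH -7  -7
DUP      -7 -7
PUSH -2  -7 -7 -2
SUB      -7 -5
DUP      -7 -5 -5
LT       -7 0
SWAP     0 -7
EQ       0
DUP      0 0
DUP      0 0 0
SWAP     0 0 0
OVER     0 0 0 0
NEG      0 0 0 0
MUL      0 0 0
PUSH -5  0 0 0 -5
POP      0 0 0
EQ       0 1
LT       1
DUP      1 1
PUSH -7  1 1 -7
SWAP     1 -7 1
ADD      1 -6
ADD      -5
DUP      -5 -5
POP      -5
PUSH 11  -5 11
SUB      -16
NEG      16
DUP      16 16

2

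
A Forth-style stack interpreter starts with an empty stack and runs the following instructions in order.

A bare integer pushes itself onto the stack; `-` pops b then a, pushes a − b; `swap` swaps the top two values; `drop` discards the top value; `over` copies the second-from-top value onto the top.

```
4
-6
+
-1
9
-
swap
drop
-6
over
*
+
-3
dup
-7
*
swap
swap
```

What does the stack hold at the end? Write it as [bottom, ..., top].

[50, -3, 21]

4    → 4
-6   → 4 -6
+    → -2
-1   → -2 -1
9    → -2 -1 9
-    → -2 -10
swap → -10 -2
drop → -10
-6   → -10 -6
over → -10 -6 -10
*    → -10 60
+    → 50
-3   → 50 -3
dup  → 50 -3 -3
-7   → 50 -3 -3 -7
*    → 50 -3 21
swap → 50 21 -3
swap → 50 -3 21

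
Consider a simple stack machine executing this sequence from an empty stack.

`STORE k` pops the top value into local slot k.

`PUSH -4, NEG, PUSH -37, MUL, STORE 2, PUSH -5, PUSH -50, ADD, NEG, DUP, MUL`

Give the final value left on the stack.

PUSH -4  -> -4
NEG      -> 4
PUSH -37 -> 4 -37
MUL      -> -148
STORE 2  -> (empty)
PUSH -5  -> -5
PUSH -50 -> -5 -50
ADD      -> -55
NEG      -> 55
DUP      -> 55 55
MUL      -> 3025

3025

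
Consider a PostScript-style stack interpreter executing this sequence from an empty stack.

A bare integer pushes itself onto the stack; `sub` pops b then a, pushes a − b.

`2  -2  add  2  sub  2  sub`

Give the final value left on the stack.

2   : 2
-2  : 2 -2
add : 0
2   : 0 2
sub : -2
2   : -2 2
sub : -4

-4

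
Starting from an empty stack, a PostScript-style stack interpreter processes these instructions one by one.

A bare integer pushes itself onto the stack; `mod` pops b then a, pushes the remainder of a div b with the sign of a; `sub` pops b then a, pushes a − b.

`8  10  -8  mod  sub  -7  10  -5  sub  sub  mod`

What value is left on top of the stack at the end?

6

8   → 8
10  → 8 10
-8  → 8 10 -8
mod → 8 2
sub → 6
-7  → 6 -7
10  → 6 -7 10
-5  → 6 -7 10 -5
sub → 6 -7 15
sub → 6 -22
mod → 6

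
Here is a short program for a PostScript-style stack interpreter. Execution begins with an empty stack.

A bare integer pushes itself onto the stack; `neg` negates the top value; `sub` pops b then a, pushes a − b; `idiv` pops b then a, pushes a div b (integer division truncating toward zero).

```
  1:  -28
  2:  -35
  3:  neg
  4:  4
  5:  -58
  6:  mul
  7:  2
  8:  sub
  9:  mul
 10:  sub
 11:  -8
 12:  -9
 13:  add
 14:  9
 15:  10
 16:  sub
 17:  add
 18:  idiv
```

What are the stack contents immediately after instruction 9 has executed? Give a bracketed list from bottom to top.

[-28, -8190]

-28 : [-28]
-35 : [-28, -35]
neg : [-28, 35]
4   : [-28, 35, 4]
-58 : [-28, 35, 4, -58]
mul : [-28, 35, -232]
2   : [-28, 35, -232, 2]
sub : [-28, 35, -234]
mul : [-28, -8190]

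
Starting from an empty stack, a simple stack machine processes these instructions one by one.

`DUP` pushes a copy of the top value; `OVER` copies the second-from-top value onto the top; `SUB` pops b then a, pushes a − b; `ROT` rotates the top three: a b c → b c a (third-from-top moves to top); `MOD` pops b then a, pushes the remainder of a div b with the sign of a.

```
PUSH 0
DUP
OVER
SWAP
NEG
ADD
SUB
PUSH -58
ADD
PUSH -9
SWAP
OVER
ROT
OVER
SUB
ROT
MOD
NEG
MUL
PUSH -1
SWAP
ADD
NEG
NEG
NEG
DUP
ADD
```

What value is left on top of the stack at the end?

2

PUSH 0   → 0
DUP      → 0 0
OVER     → 0 0 0
SWAP     → 0 0 0
NEG      → 0 0 0
ADD      → 0 0
SUB      → 0
PUSH -58 → 0 -58
ADD      → -58
PUSH -9  → -58 -9
SWAP     → -9 -58
OVER     → -9 -58 -9
ROT      → -58 -9 -9
OVER     → -58 -9 -9 -9
SUB      → -58 -9 0
ROT      → -9 0 -58
MOD      → -9 0
NEG      → -9 0
MUL      → 0
PUSH -1  → 0 -1
SWAP     → -1 0
ADD      → -1
NEG      → 1
NEG      → -1
NEG      → 1
DUP      → 1 1
ADD      → 2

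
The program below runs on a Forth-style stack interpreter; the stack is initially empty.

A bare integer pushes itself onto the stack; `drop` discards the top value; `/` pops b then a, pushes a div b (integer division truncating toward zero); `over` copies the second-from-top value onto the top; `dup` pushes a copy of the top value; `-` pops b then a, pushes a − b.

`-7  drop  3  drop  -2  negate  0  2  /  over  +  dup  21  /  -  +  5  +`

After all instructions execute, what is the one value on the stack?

-7      -7
drop    (empty)
3       3
drop    (empty)
-2      -2
negate  2
0       2 0
2       2 0 2
/       2 0
over    2 0 2
+       2 2
dup     2 2 2
21      2 2 2 21
/       2 2 0
-       2 2
+       4
5       4 5
+       9

9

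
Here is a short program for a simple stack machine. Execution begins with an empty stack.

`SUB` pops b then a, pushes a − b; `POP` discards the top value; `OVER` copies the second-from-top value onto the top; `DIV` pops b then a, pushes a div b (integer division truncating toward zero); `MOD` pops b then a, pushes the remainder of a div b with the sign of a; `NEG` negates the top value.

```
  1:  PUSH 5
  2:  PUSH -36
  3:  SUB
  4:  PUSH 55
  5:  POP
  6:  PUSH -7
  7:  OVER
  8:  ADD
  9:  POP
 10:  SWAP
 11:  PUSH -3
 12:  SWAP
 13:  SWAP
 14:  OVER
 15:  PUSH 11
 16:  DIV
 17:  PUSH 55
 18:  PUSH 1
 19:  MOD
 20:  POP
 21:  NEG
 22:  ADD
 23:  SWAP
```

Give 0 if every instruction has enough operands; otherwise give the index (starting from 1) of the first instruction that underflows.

PUSH 5    5
PUSH -36  5 -36
SUB       41
PUSH 55   41 55
POP       41
PUSH -7   41 -7
OVER      41 -7 41
ADD       41 34
POP       41
SWAP  — needs 2 operands, stack has 1 → underflow

10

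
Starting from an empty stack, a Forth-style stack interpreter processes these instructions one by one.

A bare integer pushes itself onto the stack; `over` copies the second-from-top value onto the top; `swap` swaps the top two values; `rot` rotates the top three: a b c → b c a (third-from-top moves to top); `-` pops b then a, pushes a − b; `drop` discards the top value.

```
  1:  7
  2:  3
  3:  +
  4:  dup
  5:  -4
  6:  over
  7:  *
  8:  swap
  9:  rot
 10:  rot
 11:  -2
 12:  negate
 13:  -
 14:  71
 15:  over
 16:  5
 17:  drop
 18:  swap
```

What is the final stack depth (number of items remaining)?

5

7       [7]
3       [7, 3]
+       [10]
dup     [10, 10]
-4      [10, 10, -4]
over    [10, 10, -4, 10]
*       [10, 10, -40]
swap    [10, -40, 10]
rot     [-40, 10, 10]
rot     [10, 10, -40]
-2      [10, 10, -40, -2]
negate  [10, 10, -40, 2]
-       [10, 10, -42]
71      [10, 10, -42, 71]
over    [10, 10, -42, 71, -42]
5       [10, 10, -42, 71, -42, 5]
drop    [10, 10, -42, 71, -42]
swap    [10, 10, -42, -42, 71]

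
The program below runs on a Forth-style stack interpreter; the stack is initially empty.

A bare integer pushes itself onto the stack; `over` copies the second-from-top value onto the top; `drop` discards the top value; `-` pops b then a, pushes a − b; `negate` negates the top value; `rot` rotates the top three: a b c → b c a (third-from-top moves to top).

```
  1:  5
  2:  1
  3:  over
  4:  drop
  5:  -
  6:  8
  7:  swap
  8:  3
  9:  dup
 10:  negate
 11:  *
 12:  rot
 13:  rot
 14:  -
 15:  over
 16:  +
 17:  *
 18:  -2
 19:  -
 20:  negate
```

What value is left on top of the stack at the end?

5      -> 5
1      -> 5 1
over   -> 5 1 5
drop   -> 5 1
-      -> 4
8      -> 4 8
swap   -> 8 4
3      -> 8 4 3
dup    -> 8 4 3 3
negate -> 8 4 3 -3
*      -> 8 4 -9
rot    -> 4 -9 8
rot    -> -9 8 4
-      -> -9 4
over   -> -9 4 -9
+      -> -9 -5
*      -> 45
-2     -> 45 -2
-      -> 47
negate -> -47

-47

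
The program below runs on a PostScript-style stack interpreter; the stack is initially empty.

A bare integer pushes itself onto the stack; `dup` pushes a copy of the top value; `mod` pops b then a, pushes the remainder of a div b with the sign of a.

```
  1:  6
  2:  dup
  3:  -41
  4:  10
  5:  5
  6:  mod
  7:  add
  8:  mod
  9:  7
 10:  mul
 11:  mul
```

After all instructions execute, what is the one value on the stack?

6   → 6
dup → 6 6
-41 → 6 6 -41
10  → 6 6 -41 10
5   → 6 6 -41 10 5
mod → 6 6 -41 0
add → 6 6 -41
mod → 6 6
7   → 6 6 7
mul → 6 42
mul → 252

252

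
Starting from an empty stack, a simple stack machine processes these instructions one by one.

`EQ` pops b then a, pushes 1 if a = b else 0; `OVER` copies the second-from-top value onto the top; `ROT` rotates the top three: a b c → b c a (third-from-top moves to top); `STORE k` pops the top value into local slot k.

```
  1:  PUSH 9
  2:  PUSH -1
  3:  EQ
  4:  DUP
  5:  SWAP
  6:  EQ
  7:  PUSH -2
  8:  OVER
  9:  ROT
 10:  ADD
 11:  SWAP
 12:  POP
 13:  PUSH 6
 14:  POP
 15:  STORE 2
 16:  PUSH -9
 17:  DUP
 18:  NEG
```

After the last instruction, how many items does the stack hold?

PUSH 9  -> [9]
PUSH -1 -> [9, -1]
EQ      -> [0]
DUP     -> [0, 0]
SWAP    -> [0, 0]
EQ      -> [1]
PUSH -2 -> [1, -2]
OVER    -> [1, -2, 1]
ROT     -> [-2, 1, 1]
ADD     -> [-2, 2]
SWAP    -> [2, -2]
POP     -> [2]
PUSH 6  -> [2, 6]
POP     -> [2]
STORE 2 -> []
PUSH -9 -> [-9]
DUP     -> [-9, -9]
NEG     -> [-9, 9]

2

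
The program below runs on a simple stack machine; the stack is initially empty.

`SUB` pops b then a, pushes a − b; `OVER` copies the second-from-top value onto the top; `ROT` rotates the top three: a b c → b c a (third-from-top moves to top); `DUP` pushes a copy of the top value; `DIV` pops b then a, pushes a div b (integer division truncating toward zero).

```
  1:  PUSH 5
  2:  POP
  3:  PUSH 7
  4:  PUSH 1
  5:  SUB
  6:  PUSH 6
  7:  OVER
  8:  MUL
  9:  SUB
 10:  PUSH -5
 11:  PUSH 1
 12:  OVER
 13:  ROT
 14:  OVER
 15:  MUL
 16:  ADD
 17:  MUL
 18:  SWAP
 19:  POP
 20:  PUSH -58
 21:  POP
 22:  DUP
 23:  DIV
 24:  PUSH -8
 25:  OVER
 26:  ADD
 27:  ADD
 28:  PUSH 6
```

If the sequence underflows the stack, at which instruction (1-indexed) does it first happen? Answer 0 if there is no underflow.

0

PUSH 5   : 5
POP      : (empty)
PUSH 7   : 7
PUSH 1   : 7 1
SUB      : 6
PUSH 6   : 6 6
OVER     : 6 6 6
MUL      : 6 36
SUB      : -30
PUSH -5  : -30 -5
PUSH 1   : -30 -5 1
OVER     : -30 -5 1 -5
ROT      : -30 1 -5 -5
OVER     : -30 1 -5 -5 -5
MUL      : -30 1 -5 25
ADD      : -30 1 20
MUL      : -30 20
SWAP     : 20 -30
POP      : 20
PUSH -58 : 20 -58
POP      : 20
DUP      : 20 20
DIV      : 1
PUSH -8  : 1 -8
OVER     : 1 -8 1
ADD      : 1 -7
ADD      : -6
PUSH 6   : -6 6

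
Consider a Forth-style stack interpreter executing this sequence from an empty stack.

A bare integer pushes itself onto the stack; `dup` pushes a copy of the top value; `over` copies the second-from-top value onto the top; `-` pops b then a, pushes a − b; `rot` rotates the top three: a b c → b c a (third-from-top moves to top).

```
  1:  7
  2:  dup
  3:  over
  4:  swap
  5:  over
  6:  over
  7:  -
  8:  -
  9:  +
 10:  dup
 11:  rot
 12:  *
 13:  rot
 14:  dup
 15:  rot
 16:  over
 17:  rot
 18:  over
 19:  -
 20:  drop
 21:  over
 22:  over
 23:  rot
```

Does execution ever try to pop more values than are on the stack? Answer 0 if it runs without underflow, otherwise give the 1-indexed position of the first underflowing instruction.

13

7    → [7]
dup  → [7, 7]
over → [7, 7, 7]
swap → [7, 7, 7]
over → [7, 7, 7, 7]
over → [7, 7, 7, 7, 7]
-    → [7, 7, 7, 0]
-    → [7, 7, 7]
+    → [7, 14]
dup  → [7, 14, 14]
rot  → [14, 14, 7]
*    → [14, 98]
rot  — needs 3 operands, stack has 2 → underflow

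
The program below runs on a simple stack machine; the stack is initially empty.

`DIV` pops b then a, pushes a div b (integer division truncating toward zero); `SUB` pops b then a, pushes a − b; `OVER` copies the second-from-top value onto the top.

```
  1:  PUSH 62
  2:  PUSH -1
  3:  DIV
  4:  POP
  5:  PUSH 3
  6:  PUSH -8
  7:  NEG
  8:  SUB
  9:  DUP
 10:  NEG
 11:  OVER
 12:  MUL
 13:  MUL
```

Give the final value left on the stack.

125

PUSH 62 : [62]
PUSH -1 : [62, -1]
DIV     : [-62]
POP     : []
PUSH 3  : [3]
PUSH -8 : [3, -8]
NEG     : [3, 8]
SUB     : [-5]
DUP     : [-5, -5]
NEG     : [-5, 5]
OVER    : [-5, 5, -5]
MUL     : [-5, -25]
MUL     : [125]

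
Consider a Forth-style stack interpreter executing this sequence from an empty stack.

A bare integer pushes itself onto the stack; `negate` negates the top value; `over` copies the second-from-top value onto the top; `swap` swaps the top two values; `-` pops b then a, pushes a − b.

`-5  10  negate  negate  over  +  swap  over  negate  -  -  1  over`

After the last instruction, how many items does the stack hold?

-5     : -5
10     : -5 10
negate : -5 -10
negate : -5 10
over   : -5 10 -5
+      : -5 5
swap   : 5 -5
over   : 5 -5 5
negate : 5 -5 -5
-      : 5 0
-      : 5
1      : 5 1
over   : 5 1 5

3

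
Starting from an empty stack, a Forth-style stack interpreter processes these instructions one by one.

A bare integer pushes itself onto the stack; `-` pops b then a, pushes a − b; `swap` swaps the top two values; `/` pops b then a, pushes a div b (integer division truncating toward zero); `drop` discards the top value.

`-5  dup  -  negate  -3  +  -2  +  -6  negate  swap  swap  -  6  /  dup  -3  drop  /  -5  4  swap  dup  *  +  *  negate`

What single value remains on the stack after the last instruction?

-5     → [-5]
dup    → [-5, -5]
-      → [0]
negate → [0]
-3     → [0, -3]
+      → [-3]
-2     → [-3, -2]
+      → [-5]
-6     → [-5, -6]
negate → [-5, 6]
swap   → [6, -5]
swap   → [-5, 6]
-      → [-11]
6      → [-11, 6]
/      → [-1]
dup    → [-1, -1]
-3     → [-1, -1, -3]
drop   → [-1, -1]
/      → [1]
-5     → [1, -5]
4      → [1, -5, 4]
swap   → [1, 4, -5]
dup    → [1, 4, -5, -5]
*      → [1, 4, 25]
+      → [1, 29]
*      → [29]
negate → [-29]

-29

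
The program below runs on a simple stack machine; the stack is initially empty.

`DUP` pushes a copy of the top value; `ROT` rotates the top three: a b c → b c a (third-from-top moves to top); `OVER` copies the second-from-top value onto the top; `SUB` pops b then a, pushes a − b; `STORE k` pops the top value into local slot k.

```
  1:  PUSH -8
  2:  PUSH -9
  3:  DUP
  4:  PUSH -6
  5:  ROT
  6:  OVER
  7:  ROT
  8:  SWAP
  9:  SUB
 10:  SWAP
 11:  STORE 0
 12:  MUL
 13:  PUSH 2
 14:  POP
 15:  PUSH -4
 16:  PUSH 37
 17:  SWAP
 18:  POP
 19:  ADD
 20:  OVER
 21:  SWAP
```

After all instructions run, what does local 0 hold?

-9

PUSH -8 → [-8]
PUSH -9 → [-8, -9]
DUP     → [-8, -9, -9]
PUSH -6 → [-8, -9, -9, -6]
ROT     → [-8, -9, -6, -9]
OVER    → [-8, -9, -6, -9, -6]
ROT     → [-8, -9, -9, -6, -6]
SWAP    → [-8, -9, -9, -6, -6]
SUB     → [-8, -9, -9, 0]
SWAP    → [-8, -9, 0, -9]
STORE 0 → [-8, -9, 0]
MUL     → [-8, 0]
PUSH 2  → [-8, 0, 2]
POP     → [-8, 0]
PUSH -4 → [-8, 0, -4]
PUSH 37 → [-8, 0, -4, 37]
SWAP    → [-8, 0, 37, -4]
POP     → [-8, 0, 37]
ADD     → [-8, 37]
OVER    → [-8, 37, -8]
SWAP    → [-8, -8, 37]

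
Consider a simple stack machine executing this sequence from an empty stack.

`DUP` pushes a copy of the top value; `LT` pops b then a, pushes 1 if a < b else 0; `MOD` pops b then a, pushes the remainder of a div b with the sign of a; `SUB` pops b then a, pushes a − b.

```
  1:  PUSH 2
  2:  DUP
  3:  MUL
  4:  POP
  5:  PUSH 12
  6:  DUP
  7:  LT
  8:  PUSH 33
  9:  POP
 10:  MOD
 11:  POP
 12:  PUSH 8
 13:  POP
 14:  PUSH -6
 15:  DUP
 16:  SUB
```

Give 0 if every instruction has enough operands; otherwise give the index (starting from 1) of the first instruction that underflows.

10

PUSH 2  -> [2]
DUP     -> [2, 2]
MUL     -> [4]
POP     -> []
PUSH 12 -> [12]
DUP     -> [12, 12]
LT      -> [0]
PUSH 33 -> [0, 33]
POP     -> [0]
MOD  — needs 2 operands, stack has 1 → underflow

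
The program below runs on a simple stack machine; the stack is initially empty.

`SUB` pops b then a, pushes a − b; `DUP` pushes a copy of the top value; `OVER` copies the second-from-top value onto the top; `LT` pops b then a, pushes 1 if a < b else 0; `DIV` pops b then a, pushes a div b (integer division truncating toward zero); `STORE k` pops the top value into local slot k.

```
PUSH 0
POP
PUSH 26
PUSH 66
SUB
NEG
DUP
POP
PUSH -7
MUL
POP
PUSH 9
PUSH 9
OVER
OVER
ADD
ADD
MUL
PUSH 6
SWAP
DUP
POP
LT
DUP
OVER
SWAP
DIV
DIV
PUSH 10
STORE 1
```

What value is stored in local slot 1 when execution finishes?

10

PUSH 0  → [0]
POP     → []
PUSH 26 → [26]
PUSH 66 → [26, 66]
SUB     → [-40]
NEG     → [40]
DUP     → [40, 40]
POP     → [40]
PUSH -7 → [40, -7]
MUL     → [-280]
POP     → []
PUSH 9  → [9]
PUSH 9  → [9, 9]
OVER    → [9, 9, 9]
OVER    → [9, 9, 9, 9]
ADD     → [9, 9, 18]
ADD     → [9, 27]
MUL     → [243]
PUSH 6  → [243, 6]
SWAP    → [6, 243]
DUP     → [6, 243, 243]
POP     → [6, 243]
LT      → [1]
DUP     → [1, 1]
OVER    → [1, 1, 1]
SWAP    → [1, 1, 1]
DIV     → [1, 1]
DIV     → [1]
PUSH 10 → [1, 10]
STORE 1 → [1]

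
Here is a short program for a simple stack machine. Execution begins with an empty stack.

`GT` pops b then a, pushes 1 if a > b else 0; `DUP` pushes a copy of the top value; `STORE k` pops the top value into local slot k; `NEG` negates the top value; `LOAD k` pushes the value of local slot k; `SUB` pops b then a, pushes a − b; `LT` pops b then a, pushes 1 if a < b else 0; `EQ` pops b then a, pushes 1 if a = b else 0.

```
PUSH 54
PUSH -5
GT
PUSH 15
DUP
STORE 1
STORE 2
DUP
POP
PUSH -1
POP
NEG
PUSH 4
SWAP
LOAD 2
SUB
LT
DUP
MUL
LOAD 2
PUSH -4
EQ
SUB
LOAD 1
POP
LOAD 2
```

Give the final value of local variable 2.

PUSH 54 : 54
PUSH -5 : 54 -5
GT      : 1
PUSH 15 : 1 15
DUP     : 1 15 15
STORE 1 : 1 15
STORE 2 : 1
DUP     : 1 1
POP     : 1
PUSH -1 : 1 -1
POP     : 1
NEG     : -1
PUSH 4  : -1 4
SWAP    : 4 -1
LOAD 2  : 4 -1 15
SUB     : 4 -16
LT      : 0
DUP     : 0 0
MUL     : 0
LOAD 2  : 0 15
PUSH -4 : 0 15 -4
EQ      : 0 0
SUB     : 0
LOAD 1  : 0 15
POP     : 0
LOAD 2  : 0 15

15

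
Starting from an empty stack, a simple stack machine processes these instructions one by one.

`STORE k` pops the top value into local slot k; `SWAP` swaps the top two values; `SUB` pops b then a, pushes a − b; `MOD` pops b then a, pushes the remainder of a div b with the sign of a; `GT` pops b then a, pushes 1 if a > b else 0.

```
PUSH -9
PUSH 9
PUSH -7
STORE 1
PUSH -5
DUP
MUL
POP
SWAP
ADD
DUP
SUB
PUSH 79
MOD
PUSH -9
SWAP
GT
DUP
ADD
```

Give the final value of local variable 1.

-7

PUSH -9  -9
PUSH 9   -9 9
PUSH -7  -9 9 -7
STORE 1  -9 9
PUSH -5  -9 9 -5
DUP      -9 9 -5 -5
MUL      -9 9 25
POP      -9 9
SWAP     9 -9
ADD      0
DUP      0 0
SUB      0
PUSH 79  0 79
MOD      0
PUSH -9  0 -9
SWAP     -9 0
GT       0
DUP      0 0
ADD      0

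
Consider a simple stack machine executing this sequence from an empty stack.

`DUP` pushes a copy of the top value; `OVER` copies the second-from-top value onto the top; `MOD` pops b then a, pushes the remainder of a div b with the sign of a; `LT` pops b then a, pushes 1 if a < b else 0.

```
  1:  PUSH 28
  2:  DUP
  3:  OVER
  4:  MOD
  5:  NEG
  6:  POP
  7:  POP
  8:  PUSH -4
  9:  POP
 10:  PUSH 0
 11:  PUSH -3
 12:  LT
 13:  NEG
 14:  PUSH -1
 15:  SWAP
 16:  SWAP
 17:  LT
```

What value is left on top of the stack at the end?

PUSH 28 -> 28
DUP     -> 28 28
OVER    -> 28 28 28
MOD     -> 28 0
NEG     -> 28 0
POP     -> 28
POP     -> (empty)
PUSH -4 -> -4
POP     -> (empty)
PUSH 0  -> 0
PUSH -3 -> 0 -3
LT      -> 0
NEG     -> 0
PUSH -1 -> 0 -1
SWAP    -> -1 0
SWAP    -> 0 -1
LT      -> 0

0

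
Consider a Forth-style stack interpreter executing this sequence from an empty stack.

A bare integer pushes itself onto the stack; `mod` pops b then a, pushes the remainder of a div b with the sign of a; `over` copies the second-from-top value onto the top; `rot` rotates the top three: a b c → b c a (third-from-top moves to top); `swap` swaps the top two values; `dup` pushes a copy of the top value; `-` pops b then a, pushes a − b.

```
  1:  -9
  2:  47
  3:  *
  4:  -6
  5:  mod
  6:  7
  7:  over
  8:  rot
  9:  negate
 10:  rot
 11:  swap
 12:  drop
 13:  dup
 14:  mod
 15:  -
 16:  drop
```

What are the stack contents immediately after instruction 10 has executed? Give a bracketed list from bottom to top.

[-3, 3, 7]

-9     → [-9]
47     → [-9, 47]
*      → [-423]
-6     → [-423, -6]
mod    → [-3]
7      → [-3, 7]
over   → [-3, 7, -3]
rot    → [7, -3, -3]
negate → [7, -3, 3]
rot    → [-3, 3, 7]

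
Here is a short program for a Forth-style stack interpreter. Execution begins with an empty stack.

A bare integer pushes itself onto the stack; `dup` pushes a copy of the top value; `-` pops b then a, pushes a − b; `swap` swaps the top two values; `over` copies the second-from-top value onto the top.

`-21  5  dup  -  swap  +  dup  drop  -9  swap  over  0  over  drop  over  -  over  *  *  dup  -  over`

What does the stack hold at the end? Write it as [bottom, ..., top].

-21  -> -21
5    -> -21 5
dup  -> -21 5 5
-    -> -21 0
swap -> 0 -21
+    -> -21
dup  -> -21 -21
drop -> -21
-9   -> -21 -9
swap -> -9 -21
over -> -9 -21 -9
0    -> -9 -21 -9 0
over -> -9 -21 -9 0 -9
drop -> -9 -21 -9 0
over -> -9 -21 -9 0 -9
-    -> -9 -21 -9 9
over -> -9 -21 -9 9 -9
*    -> -9 -21 -9 -81
*    -> -9 -21 729
dup  -> -9 -21 729 729
-    -> -9 -21 0
over -> -9 -21 0 -21

[-9, -21, 0, -21]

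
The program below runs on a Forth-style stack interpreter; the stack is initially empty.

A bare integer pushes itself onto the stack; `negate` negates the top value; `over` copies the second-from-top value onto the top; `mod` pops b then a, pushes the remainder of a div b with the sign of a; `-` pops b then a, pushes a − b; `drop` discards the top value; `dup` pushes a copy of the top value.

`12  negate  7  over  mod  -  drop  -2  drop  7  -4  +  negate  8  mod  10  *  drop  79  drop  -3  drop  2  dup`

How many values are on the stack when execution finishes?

2

12     -> [12]
negate -> [-12]
7      -> [-12, 7]
over   -> [-12, 7, -12]
mod    -> [-12, 7]
-      -> [-19]
drop   -> []
-2     -> [-2]
drop   -> []
7      -> [7]
-4     -> [7, -4]
+      -> [3]
negate -> [-3]
8      -> [-3, 8]
mod    -> [-3]
10     -> [-3, 10]
*      -> [-30]
drop   -> []
79     -> [79]
drop   -> []
-3     -> [-3]
drop   -> []
2      -> [2]
dup    -> [2, 2]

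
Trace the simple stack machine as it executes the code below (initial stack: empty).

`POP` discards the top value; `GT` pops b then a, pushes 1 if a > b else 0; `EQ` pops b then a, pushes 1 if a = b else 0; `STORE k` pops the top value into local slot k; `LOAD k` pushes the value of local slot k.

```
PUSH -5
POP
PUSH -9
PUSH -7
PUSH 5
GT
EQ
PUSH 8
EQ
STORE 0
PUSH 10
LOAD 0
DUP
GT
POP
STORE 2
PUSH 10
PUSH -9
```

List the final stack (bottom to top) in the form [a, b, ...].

PUSH -5 → [-5]
POP     → []
PUSH -9 → [-9]
PUSH -7 → [-9, -7]
PUSH 5  → [-9, -7, 5]
GT      → [-9, 0]
EQ      → [0]
PUSH 8  → [0, 8]
EQ      → [0]
STORE 0 → []
PUSH 10 → [10]
LOAD 0  → [10, 0]
DUP     → [10, 0, 0]
GT      → [10, 0]
POP     → [10]
STORE 2 → []
PUSH 10 → [10]
PUSH -9 → [10, -9]

[10, -9]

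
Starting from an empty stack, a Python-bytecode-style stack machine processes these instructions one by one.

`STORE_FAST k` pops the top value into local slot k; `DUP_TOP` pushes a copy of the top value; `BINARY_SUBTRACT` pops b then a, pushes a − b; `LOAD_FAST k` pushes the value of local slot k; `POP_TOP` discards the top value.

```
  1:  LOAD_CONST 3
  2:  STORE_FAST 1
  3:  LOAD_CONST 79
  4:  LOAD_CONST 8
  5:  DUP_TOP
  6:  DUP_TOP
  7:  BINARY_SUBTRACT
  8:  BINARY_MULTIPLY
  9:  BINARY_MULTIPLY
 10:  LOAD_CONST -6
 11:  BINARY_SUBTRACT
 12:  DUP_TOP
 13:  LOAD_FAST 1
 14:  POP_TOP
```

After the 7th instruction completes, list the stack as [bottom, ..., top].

[79, 8, 0]

LOAD_CONST 3     3
STORE_FAST 1     (empty)
LOAD_CONST 79    79
LOAD_CONST 8     79 8
DUP_TOP          79 8 8
DUP_TOP          79 8 8 8
BINARY_SUBTRACT  79 8 0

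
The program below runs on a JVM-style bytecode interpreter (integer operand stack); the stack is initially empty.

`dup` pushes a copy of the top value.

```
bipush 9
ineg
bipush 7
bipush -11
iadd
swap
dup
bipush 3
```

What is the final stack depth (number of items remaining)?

bipush 9    [9]
ineg        [-9]
bipush 7    [-9, 7]
bipush -11  [-9, 7, -11]
iadd        [-9, -4]
swap        [-4, -9]
dup         [-4, -9, -9]
bipush 3    [-4, -9, -9, 3]

4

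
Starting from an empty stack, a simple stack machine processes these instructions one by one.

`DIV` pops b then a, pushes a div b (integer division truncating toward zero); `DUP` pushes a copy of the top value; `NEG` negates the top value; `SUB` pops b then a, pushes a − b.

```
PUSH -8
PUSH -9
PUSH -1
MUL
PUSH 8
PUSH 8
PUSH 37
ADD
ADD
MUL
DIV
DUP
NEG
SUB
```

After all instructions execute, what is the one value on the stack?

0

PUSH -8 : -8
PUSH -9 : -8 -9
PUSH -1 : -8 -9 -1
MUL     : -8 9
PUSH 8  : -8 9 8
PUSH 8  : -8 9 8 8
PUSH 37 : -8 9 8 8 37
ADD     : -8 9 8 45
ADD     : -8 9 53
MUL     : -8 477
DIV     : 0
DUP     : 0 0
NEG     : 0 0
SUB     : 0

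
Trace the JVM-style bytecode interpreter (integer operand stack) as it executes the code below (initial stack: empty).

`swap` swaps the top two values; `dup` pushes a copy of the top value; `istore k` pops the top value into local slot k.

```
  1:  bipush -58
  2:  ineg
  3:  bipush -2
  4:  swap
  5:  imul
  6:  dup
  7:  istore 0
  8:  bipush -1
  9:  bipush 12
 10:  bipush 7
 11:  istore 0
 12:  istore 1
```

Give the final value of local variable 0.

bipush -58 -> [-58]
ineg       -> [58]
bipush -2  -> [58, -2]
swap       -> [-2, 58]
imul       -> [-116]
dup        -> [-116, -116]
istore 0   -> [-116]
bipush -1  -> [-116, -1]
bipush 12  -> [-116, -1, 12]
bipush 7   -> [-116, -1, 12, 7]
istore 0   -> [-116, -1, 12]
istore 1   -> [-116, -1]

7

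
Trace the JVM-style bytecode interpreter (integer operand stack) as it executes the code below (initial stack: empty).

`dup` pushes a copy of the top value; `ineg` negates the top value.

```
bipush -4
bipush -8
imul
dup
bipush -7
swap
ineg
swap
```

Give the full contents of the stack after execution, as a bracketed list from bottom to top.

bipush -4 -> -4
bipush -8 -> -4 -8
imul      -> 32
dup       -> 32 32
bipush -7 -> 32 32 -7
swap      -> 32 -7 32
ineg      -> 32 -7 -32
swap      -> 32 -32 -7

[32, -32, -7]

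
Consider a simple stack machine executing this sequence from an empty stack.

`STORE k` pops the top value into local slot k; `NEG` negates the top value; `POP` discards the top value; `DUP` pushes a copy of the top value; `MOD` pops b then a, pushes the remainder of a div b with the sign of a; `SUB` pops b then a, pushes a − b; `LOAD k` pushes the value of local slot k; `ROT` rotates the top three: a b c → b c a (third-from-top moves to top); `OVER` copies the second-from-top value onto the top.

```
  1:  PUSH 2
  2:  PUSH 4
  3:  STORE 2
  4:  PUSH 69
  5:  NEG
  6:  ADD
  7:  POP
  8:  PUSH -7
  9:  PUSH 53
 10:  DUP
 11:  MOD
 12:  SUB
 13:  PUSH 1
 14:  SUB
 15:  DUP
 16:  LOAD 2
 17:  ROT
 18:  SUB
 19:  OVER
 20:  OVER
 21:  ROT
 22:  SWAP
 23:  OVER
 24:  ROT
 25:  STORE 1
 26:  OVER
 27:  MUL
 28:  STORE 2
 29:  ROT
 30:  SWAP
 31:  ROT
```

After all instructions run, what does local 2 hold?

144

PUSH 2  -> [2]
PUSH 4  -> [2, 4]
STORE 2 -> [2]
PUSH 69 -> [2, 69]
NEG     -> [2, -69]
ADD     -> [-67]
POP     -> []
PUSH -7 -> [-7]
PUSH 53 -> [-7, 53]
DUP     -> [-7, 53, 53]
MOD     -> [-7, 0]
SUB     -> [-7]
PUSH 1  -> [-7, 1]
SUB     -> [-8]
DUP     -> [-8, -8]
LOAD 2  -> [-8, -8, 4]
ROT     -> [-8, 4, -8]
SUB     -> [-8, 12]
OVER    -> [-8, 12, -8]
OVER    -> [-8, 12, -8, 12]
ROT     -> [-8, -8, 12, 12]
SWAP    -> [-8, -8, 12, 12]
OVER    -> [-8, -8, 12, 12, 12]
ROT     -> [-8, -8, 12, 12, 12]
STORE 1 -> [-8, -8, 12, 12]
OVER    -> [-8, -8, 12, 12, 12]
MUL     -> [-8, -8, 12, 144]
STORE 2 -> [-8, -8, 12]
ROT     -> [-8, 12, -8]
SWAP    -> [-8, -8, 12]
ROT     -> [-8, 12, -8]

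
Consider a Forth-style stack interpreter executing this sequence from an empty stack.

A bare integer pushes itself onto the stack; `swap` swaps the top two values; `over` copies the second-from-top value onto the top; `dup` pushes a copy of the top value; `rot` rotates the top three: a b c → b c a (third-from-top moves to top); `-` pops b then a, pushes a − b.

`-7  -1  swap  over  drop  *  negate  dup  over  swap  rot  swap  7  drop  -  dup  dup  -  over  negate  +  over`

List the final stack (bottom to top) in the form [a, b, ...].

-7     → -7
-1     → -7 -1
swap   → -1 -7
over   → -1 -7 -1
drop   → -1 -7
*      → 7
negate → -7
dup    → -7 -7
over   → -7 -7 -7
swap   → -7 -7 -7
rot    → -7 -7 -7
swap   → -7 -7 -7
7      → -7 -7 -7 7
drop   → -7 -7 -7
-      → -7 0
dup    → -7 0 0
dup    → -7 0 0 0
-      → -7 0 0
over   → -7 0 0 0
negate → -7 0 0 0
+      → -7 0 0
over   → -7 0 0 0

[-7, 0, 0, 0]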